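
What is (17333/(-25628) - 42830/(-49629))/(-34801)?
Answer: -237427783/44263113909612 ≈ -5.3640e-6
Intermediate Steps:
(17333/(-25628) - 42830/(-49629))/(-34801) = (17333*(-1/25628) - 42830*(-1/49629))*(-1/34801) = (-17333/25628 + 42830/49629)*(-1/34801) = (237427783/1271892012)*(-1/34801) = -237427783/44263113909612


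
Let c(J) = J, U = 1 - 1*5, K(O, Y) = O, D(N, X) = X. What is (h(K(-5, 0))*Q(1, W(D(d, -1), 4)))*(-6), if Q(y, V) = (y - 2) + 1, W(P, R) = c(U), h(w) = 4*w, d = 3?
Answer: 0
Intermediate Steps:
U = -4 (U = 1 - 5 = -4)
W(P, R) = -4
Q(y, V) = -1 + y (Q(y, V) = (-2 + y) + 1 = -1 + y)
(h(K(-5, 0))*Q(1, W(D(d, -1), 4)))*(-6) = ((4*(-5))*(-1 + 1))*(-6) = -20*0*(-6) = 0*(-6) = 0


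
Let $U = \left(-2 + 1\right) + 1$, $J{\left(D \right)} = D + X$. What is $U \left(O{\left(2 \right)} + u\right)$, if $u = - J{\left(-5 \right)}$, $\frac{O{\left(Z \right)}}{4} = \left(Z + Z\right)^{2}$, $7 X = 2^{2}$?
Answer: $0$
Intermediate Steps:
$X = \frac{4}{7}$ ($X = \frac{2^{2}}{7} = \frac{1}{7} \cdot 4 = \frac{4}{7} \approx 0.57143$)
$O{\left(Z \right)} = 16 Z^{2}$ ($O{\left(Z \right)} = 4 \left(Z + Z\right)^{2} = 4 \left(2 Z\right)^{2} = 4 \cdot 4 Z^{2} = 16 Z^{2}$)
$J{\left(D \right)} = \frac{4}{7} + D$ ($J{\left(D \right)} = D + \frac{4}{7} = \frac{4}{7} + D$)
$U = 0$ ($U = -1 + 1 = 0$)
$u = \frac{31}{7}$ ($u = - (\frac{4}{7} - 5) = \left(-1\right) \left(- \frac{31}{7}\right) = \frac{31}{7} \approx 4.4286$)
$U \left(O{\left(2 \right)} + u\right) = 0 \left(16 \cdot 2^{2} + \frac{31}{7}\right) = 0 \left(16 \cdot 4 + \frac{31}{7}\right) = 0 \left(64 + \frac{31}{7}\right) = 0 \cdot \frac{479}{7} = 0$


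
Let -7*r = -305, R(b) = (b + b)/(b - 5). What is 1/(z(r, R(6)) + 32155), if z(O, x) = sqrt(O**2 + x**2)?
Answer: 1575595/50663157144 - 7*sqrt(100081)/50663157144 ≈ 3.1056e-5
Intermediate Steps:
R(b) = 2*b/(-5 + b) (R(b) = (2*b)/(-5 + b) = 2*b/(-5 + b))
r = 305/7 (r = -1/7*(-305) = 305/7 ≈ 43.571)
1/(z(r, R(6)) + 32155) = 1/(sqrt((305/7)**2 + (2*6/(-5 + 6))**2) + 32155) = 1/(sqrt(93025/49 + (2*6/1)**2) + 32155) = 1/(sqrt(93025/49 + (2*6*1)**2) + 32155) = 1/(sqrt(93025/49 + 12**2) + 32155) = 1/(sqrt(93025/49 + 144) + 32155) = 1/(sqrt(100081/49) + 32155) = 1/(sqrt(100081)/7 + 32155) = 1/(32155 + sqrt(100081)/7)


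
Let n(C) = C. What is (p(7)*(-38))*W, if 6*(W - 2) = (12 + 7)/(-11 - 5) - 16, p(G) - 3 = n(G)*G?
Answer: 20501/12 ≈ 1708.4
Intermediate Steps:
p(G) = 3 + G² (p(G) = 3 + G*G = 3 + G²)
W = -83/96 (W = 2 + ((12 + 7)/(-11 - 5) - 16)/6 = 2 + (19/(-16) - 16)/6 = 2 + (19*(-1/16) - 16)/6 = 2 + (-19/16 - 16)/6 = 2 + (⅙)*(-275/16) = 2 - 275/96 = -83/96 ≈ -0.86458)
(p(7)*(-38))*W = ((3 + 7²)*(-38))*(-83/96) = ((3 + 49)*(-38))*(-83/96) = (52*(-38))*(-83/96) = -1976*(-83/96) = 20501/12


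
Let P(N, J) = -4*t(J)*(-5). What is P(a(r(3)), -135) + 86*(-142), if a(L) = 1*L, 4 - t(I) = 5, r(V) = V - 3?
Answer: -12232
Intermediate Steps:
r(V) = -3 + V
t(I) = -1 (t(I) = 4 - 1*5 = 4 - 5 = -1)
a(L) = L
P(N, J) = -20 (P(N, J) = -4*(-1)*(-5) = 4*(-5) = -20)
P(a(r(3)), -135) + 86*(-142) = -20 + 86*(-142) = -20 - 12212 = -12232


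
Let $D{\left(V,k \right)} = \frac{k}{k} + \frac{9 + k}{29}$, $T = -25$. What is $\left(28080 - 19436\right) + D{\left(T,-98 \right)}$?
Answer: $\frac{250616}{29} \approx 8641.9$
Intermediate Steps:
$D{\left(V,k \right)} = \frac{38}{29} + \frac{k}{29}$ ($D{\left(V,k \right)} = 1 + \left(9 + k\right) \frac{1}{29} = 1 + \left(\frac{9}{29} + \frac{k}{29}\right) = \frac{38}{29} + \frac{k}{29}$)
$\left(28080 - 19436\right) + D{\left(T,-98 \right)} = \left(28080 - 19436\right) + \left(\frac{38}{29} + \frac{1}{29} \left(-98\right)\right) = 8644 + \left(\frac{38}{29} - \frac{98}{29}\right) = 8644 - \frac{60}{29} = \frac{250616}{29}$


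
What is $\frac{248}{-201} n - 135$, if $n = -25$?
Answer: $- \frac{20935}{201} \approx -104.15$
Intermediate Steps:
$\frac{248}{-201} n - 135 = \frac{248}{-201} \left(-25\right) - 135 = 248 \left(- \frac{1}{201}\right) \left(-25\right) - 135 = \left(- \frac{248}{201}\right) \left(-25\right) - 135 = \frac{6200}{201} - 135 = - \frac{20935}{201}$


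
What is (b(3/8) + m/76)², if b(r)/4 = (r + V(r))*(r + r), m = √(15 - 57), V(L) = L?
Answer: (171 + I*√42)²/5776 ≈ 5.0552 + 0.38373*I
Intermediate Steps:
m = I*√42 (m = √(-42) = I*√42 ≈ 6.4807*I)
b(r) = 16*r² (b(r) = 4*((r + r)*(r + r)) = 4*((2*r)*(2*r)) = 4*(4*r²) = 16*r²)
(b(3/8) + m/76)² = (16*(3/8)² + (I*√42)/76)² = (16*(3*(⅛))² + (I*√42)*(1/76))² = (16*(3/8)² + I*√42/76)² = (16*(9/64) + I*√42/76)² = (9/4 + I*√42/76)²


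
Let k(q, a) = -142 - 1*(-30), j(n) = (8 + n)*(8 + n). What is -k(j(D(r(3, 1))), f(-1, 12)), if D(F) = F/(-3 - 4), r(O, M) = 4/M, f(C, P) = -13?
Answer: 112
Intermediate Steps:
D(F) = -F/7 (D(F) = F/(-7) = F*(-⅐) = -F/7)
j(n) = (8 + n)²
k(q, a) = -112 (k(q, a) = -142 + 30 = -112)
-k(j(D(r(3, 1))), f(-1, 12)) = -1*(-112) = 112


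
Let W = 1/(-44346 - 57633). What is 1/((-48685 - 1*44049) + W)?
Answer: -101979/9456920587 ≈ -1.0784e-5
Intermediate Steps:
W = -1/101979 (W = 1/(-101979) = -1/101979 ≈ -9.8059e-6)
1/((-48685 - 1*44049) + W) = 1/((-48685 - 1*44049) - 1/101979) = 1/((-48685 - 44049) - 1/101979) = 1/(-92734 - 1/101979) = 1/(-9456920587/101979) = -101979/9456920587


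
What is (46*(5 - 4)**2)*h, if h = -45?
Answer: -2070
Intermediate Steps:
(46*(5 - 4)**2)*h = (46*(5 - 4)**2)*(-45) = (46*1**2)*(-45) = (46*1)*(-45) = 46*(-45) = -2070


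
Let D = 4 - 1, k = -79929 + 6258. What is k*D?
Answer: -221013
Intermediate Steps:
k = -73671
D = 3
k*D = -73671*3 = -221013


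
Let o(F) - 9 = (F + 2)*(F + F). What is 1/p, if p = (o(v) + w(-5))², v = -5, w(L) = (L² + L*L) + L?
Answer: 1/7056 ≈ 0.00014172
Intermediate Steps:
w(L) = L + 2*L² (w(L) = (L² + L²) + L = 2*L² + L = L + 2*L²)
o(F) = 9 + 2*F*(2 + F) (o(F) = 9 + (F + 2)*(F + F) = 9 + (2 + F)*(2*F) = 9 + 2*F*(2 + F))
p = 7056 (p = ((9 + 2*(-5)² + 4*(-5)) - 5*(1 + 2*(-5)))² = ((9 + 2*25 - 20) - 5*(1 - 10))² = ((9 + 50 - 20) - 5*(-9))² = (39 + 45)² = 84² = 7056)
1/p = 1/7056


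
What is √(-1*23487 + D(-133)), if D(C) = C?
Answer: 2*I*√5905 ≈ 153.69*I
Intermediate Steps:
√(-1*23487 + D(-133)) = √(-1*23487 - 133) = √(-23487 - 133) = √(-23620) = 2*I*√5905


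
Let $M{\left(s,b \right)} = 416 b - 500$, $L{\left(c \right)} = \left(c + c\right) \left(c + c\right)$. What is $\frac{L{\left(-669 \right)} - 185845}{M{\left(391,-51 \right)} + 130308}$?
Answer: $\frac{1604399}{108592} \approx 14.775$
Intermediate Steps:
$L{\left(c \right)} = 4 c^{2}$ ($L{\left(c \right)} = 2 c 2 c = 4 c^{2}$)
$M{\left(s,b \right)} = -500 + 416 b$
$\frac{L{\left(-669 \right)} - 185845}{M{\left(391,-51 \right)} + 130308} = \frac{4 \left(-669\right)^{2} - 185845}{\left(-500 + 416 \left(-51\right)\right) + 130308} = \frac{4 \cdot 447561 - 185845}{\left(-500 - 21216\right) + 130308} = \frac{1790244 - 185845}{-21716 + 130308} = \frac{1604399}{108592}$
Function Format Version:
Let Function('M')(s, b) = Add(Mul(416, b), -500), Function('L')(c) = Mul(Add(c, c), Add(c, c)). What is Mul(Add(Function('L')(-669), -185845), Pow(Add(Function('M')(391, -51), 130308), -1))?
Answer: Rational(1604399, 108592) ≈ 14.775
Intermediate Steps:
Function('L')(c) = Mul(4, Pow(c, 2)) (Function('L')(c) = Mul(Mul(2, c), Mul(2, c)) = Mul(4, Pow(c, 2)))
Function('M')(s, b) = Add(-500, Mul(416, b))
Mul(Add(Function('L')(-669), -185845), Pow(Add(Function('M')(391, -51), 130308), -1)) = Mul(Add(Mul(4, Pow(-669, 2)), -185845), Pow(Add(Add(-500, Mul(416, -51)), 130308), -1)) = Mul(Add(Mul(4, 447561), -185845), Pow(Add(Add(-500, -21216), 130308), -1)) = Mul(Add(1790244, -185845), Pow(Add(-21716, 130308), -1)) = Mul(1604399, Pow(108592, -1)) = Mul(1604399, Rational(1, 108592)) = Rational(1604399, 108592)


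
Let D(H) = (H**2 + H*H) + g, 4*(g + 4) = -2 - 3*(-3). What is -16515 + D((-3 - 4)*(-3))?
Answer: -62541/4 ≈ -15635.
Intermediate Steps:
g = -9/4 (g = -4 + (-2 - 3*(-3))/4 = -4 + (-2 + 9)/4 = -4 + (1/4)*7 = -4 + 7/4 = -9/4 ≈ -2.2500)
D(H) = -9/4 + 2*H**2 (D(H) = (H**2 + H*H) - 9/4 = (H**2 + H**2) - 9/4 = 2*H**2 - 9/4 = -9/4 + 2*H**2)
-16515 + D((-3 - 4)*(-3)) = -16515 + (-9/4 + 2*((-3 - 4)*(-3))**2) = -16515 + (-9/4 + 2*(-7*(-3))**2) = -16515 + (-9/4 + 2*21**2) = -16515 + (-9/4 + 2*441) = -16515 + (-9/4 + 882) = -16515 + 3519/4 = -62541/4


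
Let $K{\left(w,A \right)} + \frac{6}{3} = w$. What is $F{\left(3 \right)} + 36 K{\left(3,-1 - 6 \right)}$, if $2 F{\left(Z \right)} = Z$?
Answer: $\frac{75}{2} \approx 37.5$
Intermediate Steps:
$K{\left(w,A \right)} = -2 + w$
$F{\left(Z \right)} = \frac{Z}{2}$
$F{\left(3 \right)} + 36 K{\left(3,-1 - 6 \right)} = \frac{1}{2} \cdot 3 + 36 \left(-2 + 3\right) = \frac{3}{2} + 36 \cdot 1 = \frac{3}{2} + 36 = \frac{75}{2}$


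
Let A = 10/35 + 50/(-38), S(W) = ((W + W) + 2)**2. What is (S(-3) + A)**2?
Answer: 3964081/17689 ≈ 224.10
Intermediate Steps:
S(W) = (2 + 2*W)**2 (S(W) = (2*W + 2)**2 = (2 + 2*W)**2)
A = -137/133 (A = 10*(1/35) + 50*(-1/38) = 2/7 - 25/19 = -137/133 ≈ -1.0301)
(S(-3) + A)**2 = (4*(1 - 3)**2 - 137/133)**2 = (4*(-2)**2 - 137/133)**2 = (4*4 - 137/133)**2 = (16 - 137/133)**2 = (1991/133)**2 = 3964081/17689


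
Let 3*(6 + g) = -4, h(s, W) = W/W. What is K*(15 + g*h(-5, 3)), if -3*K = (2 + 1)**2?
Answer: -23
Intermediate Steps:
h(s, W) = 1
g = -22/3 (g = -6 + (1/3)*(-4) = -6 - 4/3 = -22/3 ≈ -7.3333)
K = -3 (K = -(2 + 1)**2/3 = -1/3*3**2 = -1/3*9 = -3)
K*(15 + g*h(-5, 3)) = -3*(15 - 22/3*1) = -3*(15 - 22/3) = -3*23/3 = -23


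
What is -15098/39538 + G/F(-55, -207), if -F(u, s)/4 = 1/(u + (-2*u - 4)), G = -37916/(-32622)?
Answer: -3267723793/214968106 ≈ -15.201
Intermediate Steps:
G = 18958/16311 (G = -37916*(-1/32622) = 18958/16311 ≈ 1.1623)
F(u, s) = -4/(-4 - u) (F(u, s) = -4/(u + (-2*u - 4)) = -4/(u + (-4 - 2*u)) = -4/(-4 - u))
-15098/39538 + G/F(-55, -207) = -15098/39538 + 18958/(16311*((4/(4 - 55)))) = -15098*1/39538 + 18958/(16311*((4/(-51)))) = -7549/19769 + 18958/(16311*((4*(-1/51)))) = -7549/19769 + 18958/(16311*(-4/51)) = -7549/19769 + (18958/16311)*(-51/4) = -7549/19769 - 161143/10874 = -3267723793/214968106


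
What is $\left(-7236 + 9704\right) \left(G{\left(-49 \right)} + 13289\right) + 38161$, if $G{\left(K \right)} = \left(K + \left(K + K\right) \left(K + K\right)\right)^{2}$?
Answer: $225356361113$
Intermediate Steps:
$G{\left(K \right)} = \left(K + 4 K^{2}\right)^{2}$ ($G{\left(K \right)} = \left(K + 2 K 2 K\right)^{2} = \left(K + 4 K^{2}\right)^{2}$)
$\left(-7236 + 9704\right) \left(G{\left(-49 \right)} + 13289\right) + 38161 = \left(-7236 + 9704\right) \left(\left(-49\right)^{2} \left(1 + 4 \left(-49\right)\right)^{2} + 13289\right) + 38161 = 2468 \left(2401 \left(1 - 196\right)^{2} + 13289\right) + 38161 = 2468 \left(2401 \left(-195\right)^{2} + 13289\right) + 38161 = 2468 \left(2401 \cdot 38025 + 13289\right) + 38161 = 2468 \left(91298025 + 13289\right) + 38161 = 2468 \cdot 91311314 + 38161 = 225356322952 + 38161 = 225356361113$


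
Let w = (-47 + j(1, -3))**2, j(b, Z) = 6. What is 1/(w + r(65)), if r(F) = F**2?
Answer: 1/5906 ≈ 0.00016932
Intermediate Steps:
w = 1681 (w = (-47 + 6)**2 = (-41)**2 = 1681)
1/(w + r(65)) = 1/(1681 + 65**2) = 1/(1681 + 4225) = 1/5906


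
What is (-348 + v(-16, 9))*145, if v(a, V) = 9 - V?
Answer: -50460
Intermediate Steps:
(-348 + v(-16, 9))*145 = (-348 + (9 - 1*9))*145 = (-348 + (9 - 9))*145 = (-348 + 0)*145 = -348*145 = -50460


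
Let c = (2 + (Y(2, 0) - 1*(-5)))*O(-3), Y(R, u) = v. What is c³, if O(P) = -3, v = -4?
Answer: -729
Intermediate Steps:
Y(R, u) = -4
c = -9 (c = (2 + (-4 - 1*(-5)))*(-3) = (2 + (-4 + 5))*(-3) = (2 + 1)*(-3) = 3*(-3) = -9)
c³ = (-9)³ = -729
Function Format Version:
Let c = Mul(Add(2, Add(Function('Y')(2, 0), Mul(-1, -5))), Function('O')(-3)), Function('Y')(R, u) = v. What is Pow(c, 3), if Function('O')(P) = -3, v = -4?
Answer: -729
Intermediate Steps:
Function('Y')(R, u) = -4
c = -9 (c = Mul(Add(2, Add(-4, Mul(-1, -5))), -3) = Mul(Add(2, Add(-4, 5)), -3) = Mul(Add(2, 1), -3) = Mul(3, -3) = -9)
Pow(c, 3) = Pow(-9, 3) = -729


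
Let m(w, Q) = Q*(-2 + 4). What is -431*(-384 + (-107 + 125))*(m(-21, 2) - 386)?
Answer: -60258972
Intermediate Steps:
m(w, Q) = 2*Q (m(w, Q) = Q*2 = 2*Q)
-431*(-384 + (-107 + 125))*(m(-21, 2) - 386) = -431*(-384 + (-107 + 125))*(2*2 - 386) = -431*(-384 + 18)*(4 - 386) = -(-157746)*(-382) = -431*139812 = -60258972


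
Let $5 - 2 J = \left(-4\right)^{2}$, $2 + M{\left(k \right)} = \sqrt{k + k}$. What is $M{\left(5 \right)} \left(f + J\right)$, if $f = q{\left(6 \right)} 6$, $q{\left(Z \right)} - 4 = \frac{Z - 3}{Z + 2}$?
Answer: $- \frac{83}{2} + \frac{83 \sqrt{10}}{4} \approx 24.117$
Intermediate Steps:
$M{\left(k \right)} = -2 + \sqrt{2} \sqrt{k}$ ($M{\left(k \right)} = -2 + \sqrt{k + k} = -2 + \sqrt{2 k} = -2 + \sqrt{2} \sqrt{k}$)
$q{\left(Z \right)} = 4 + \frac{-3 + Z}{2 + Z}$ ($q{\left(Z \right)} = 4 + \frac{Z - 3}{Z + 2} = 4 + \frac{-3 + Z}{2 + Z}$)
$f = \frac{105}{4}$ ($f = \frac{5 \left(1 + 6\right)}{2 + 6} \cdot 6 = 5 \cdot \frac{1}{8} \cdot 7 \cdot 6 = \frac{35}{8} \cdot 6 = \frac{105}{4} \approx 26.25$)
$J = - \frac{11}{2}$ ($J = \frac{5}{2} - \frac{\left(-4\right)^{2}}{2} = \frac{5}{2} - 8 = - \frac{11}{2} \approx -5.5$)
$M{\left(5 \right)} \left(f + J\right) = \left(-2 + \sqrt{2} \sqrt{5}\right) \left(\frac{105}{4} - \frac{11}{2}\right) = \left(-2 + \sqrt{10}\right) \frac{83}{4} = - \frac{83}{2} + \frac{83 \sqrt{10}}{4}$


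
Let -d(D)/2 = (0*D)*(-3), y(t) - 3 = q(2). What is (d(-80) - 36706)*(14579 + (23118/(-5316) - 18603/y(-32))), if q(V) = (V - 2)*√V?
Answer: -136161916415/443 ≈ -3.0736e+8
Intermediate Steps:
q(V) = √V*(-2 + V) (q(V) = (-2 + V)*√V = √V*(-2 + V))
y(t) = 3 (y(t) = 3 + √2*(-2 + 2) = 3 + √2*0 = 3 + 0 = 3)
d(D) = 0 (d(D) = -2*0*D*(-3) = -0*(-3) = -2*0 = 0)
(d(-80) - 36706)*(14579 + (23118/(-5316) - 18603/y(-32))) = (0 - 36706)*(14579 + (23118/(-5316) - 18603/3)) = -36706*(14579 + (23118*(-1/5316) - 18603*⅓)) = -36706*(14579 + (-3853/886 - 6201)) = -36706*(14579 - 5497939/886) = -36706*7419055/886 = -136161916415/443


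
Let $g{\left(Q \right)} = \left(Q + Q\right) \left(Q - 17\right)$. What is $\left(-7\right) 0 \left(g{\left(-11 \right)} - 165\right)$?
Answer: $0$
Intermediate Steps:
$g{\left(Q \right)} = 2 Q \left(-17 + Q\right)$
$\left(-7\right) 0 \left(g{\left(-11 \right)} - 165\right) = \left(-7\right) 0 \left(2 \left(-11\right) \left(-17 - 11\right) - 165\right) = 0 \left(2 \left(-11\right) \left(-28\right) - 165\right) = 0 \left(616 - 165\right) = 0 \cdot 451 = 0$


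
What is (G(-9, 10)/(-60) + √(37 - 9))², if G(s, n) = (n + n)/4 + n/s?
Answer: 326641/11664 - 7*√7/27 ≈ 27.318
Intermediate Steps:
G(s, n) = n/2 + n/s (G(s, n) = (2*n)*(¼) + n/s = n/2 + n/s)
(G(-9, 10)/(-60) + √(37 - 9))² = (((½)*10 + 10/(-9))/(-60) + √(37 - 9))² = ((5 + 10*(-⅑))*(-1/60) + √28)² = ((5 - 10/9)*(-1/60) + 2*√7)² = ((35/9)*(-1/60) + 2*√7)² = (-7/108 + 2*√7)²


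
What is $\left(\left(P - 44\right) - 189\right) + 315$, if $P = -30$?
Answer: $52$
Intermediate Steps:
$\left(\left(P - 44\right) - 189\right) + 315 = \left(\left(-30 - 44\right) - 189\right) + 315 = \left(-74 - 189\right) + 315 = -263 + 315 = 52$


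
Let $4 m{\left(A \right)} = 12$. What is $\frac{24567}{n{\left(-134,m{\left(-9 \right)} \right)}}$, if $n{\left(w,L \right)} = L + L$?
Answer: $\frac{8189}{2} \approx 4094.5$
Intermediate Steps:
$m{\left(A \right)} = 3$ ($m{\left(A \right)} = \frac{1}{4} \cdot 12 = 3$)
$n{\left(w,L \right)} = 2 L$
$\frac{24567}{n{\left(-134,m{\left(-9 \right)} \right)}} = \frac{24567}{2 \cdot 3} = \frac{24567}{6} = 24567 \cdot \frac{1}{6} = \frac{8189}{2}$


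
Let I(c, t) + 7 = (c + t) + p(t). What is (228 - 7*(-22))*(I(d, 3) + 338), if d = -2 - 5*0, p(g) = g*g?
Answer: 130262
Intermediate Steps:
p(g) = g**2
d = -2 (d = -2 + 0 = -2)
I(c, t) = -7 + c + t + t**2 (I(c, t) = -7 + ((c + t) + t**2) = -7 + (c + t + t**2) = -7 + c + t + t**2)
(228 - 7*(-22))*(I(d, 3) + 338) = (228 - 7*(-22))*((-7 - 2 + 3 + 3**2) + 338) = (228 + 154)*((-7 - 2 + 3 + 9) + 338) = 382*(3 + 338) = 382*341 = 130262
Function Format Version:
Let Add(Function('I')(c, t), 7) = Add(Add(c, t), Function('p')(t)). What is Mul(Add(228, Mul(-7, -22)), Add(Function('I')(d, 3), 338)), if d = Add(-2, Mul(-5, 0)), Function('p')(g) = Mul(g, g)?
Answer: 130262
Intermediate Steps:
Function('p')(g) = Pow(g, 2)
d = -2 (d = Add(-2, 0) = -2)
Function('I')(c, t) = Add(-7, c, t, Pow(t, 2)) (Function('I')(c, t) = Add(-7, Add(Add(c, t), Pow(t, 2))) = Add(-7, Add(c, t, Pow(t, 2))) = Add(-7, c, t, Pow(t, 2)))
Mul(Add(228, Mul(-7, -22)), Add(Function('I')(d, 3), 338)) = Mul(Add(228, Mul(-7, -22)), Add(Add(-7, -2, 3, Pow(3, 2)), 338)) = Mul(Add(228, 154), Add(Add(-7, -2, 3, 9), 338)) = Mul(382, Add(3, 338)) = Mul(382, 341) = 130262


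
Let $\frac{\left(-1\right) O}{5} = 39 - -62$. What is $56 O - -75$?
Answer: $-28205$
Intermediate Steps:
$O = -505$ ($O = - 5 \left(39 - -62\right) = - 5 \left(39 + 62\right) = \left(-5\right) 101 = -505$)
$56 O - -75 = 56 \left(-505\right) - -75 = -28280 + 75 = -28205$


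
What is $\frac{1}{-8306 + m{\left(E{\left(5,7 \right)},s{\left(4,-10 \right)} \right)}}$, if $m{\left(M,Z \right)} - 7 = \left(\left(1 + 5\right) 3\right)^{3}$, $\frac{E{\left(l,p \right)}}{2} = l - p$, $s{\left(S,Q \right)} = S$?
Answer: $- \frac{1}{2467} \approx -0.00040535$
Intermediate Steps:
$E{\left(l,p \right)} = - 2 p + 2 l$ ($E{\left(l,p \right)} = 2 \left(l - p\right) = - 2 p + 2 l$)
$m{\left(M,Z \right)} = 5839$ ($m{\left(M,Z \right)} = 7 + \left(\left(1 + 5\right) 3\right)^{3} = 7 + \left(6 \cdot 3\right)^{3} = 7 + 18^{3} = 7 + 5832 = 5839$)
$\frac{1}{-8306 + m{\left(E{\left(5,7 \right)},s{\left(4,-10 \right)} \right)}} = \frac{1}{-8306 + 5839} = \frac{1}{-2467} = - \frac{1}{2467}$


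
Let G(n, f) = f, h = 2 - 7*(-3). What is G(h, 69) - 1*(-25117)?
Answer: 25186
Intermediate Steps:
h = 23 (h = 2 + 21 = 23)
G(h, 69) - 1*(-25117) = 69 - 1*(-25117) = 69 + 25117 = 25186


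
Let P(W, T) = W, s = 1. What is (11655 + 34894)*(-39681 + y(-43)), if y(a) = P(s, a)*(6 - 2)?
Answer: -1846924673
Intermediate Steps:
y(a) = 4 (y(a) = 1*(6 - 2) = 1*4 = 4)
(11655 + 34894)*(-39681 + y(-43)) = (11655 + 34894)*(-39681 + 4) = 46549*(-39677) = -1846924673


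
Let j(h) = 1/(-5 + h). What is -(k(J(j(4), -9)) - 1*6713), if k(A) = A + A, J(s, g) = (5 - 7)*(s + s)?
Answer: 6705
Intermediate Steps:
J(s, g) = -4*s
k(A) = 2*A
-(k(J(j(4), -9)) - 1*6713) = -(2*(-4/(-5 + 4)) - 1*6713) = -(2*(-4/(-1)) - 6713) = -(2*(-4*(-1)) - 6713) = -(2*4 - 6713) = -(8 - 6713) = -1*(-6705) = 6705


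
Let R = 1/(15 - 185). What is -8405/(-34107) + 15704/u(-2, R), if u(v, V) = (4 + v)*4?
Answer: 66960446/34107 ≈ 1963.2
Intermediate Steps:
R = -1/170 (R = 1/(-170) = -1/170 ≈ -0.0058824)
u(v, V) = 16 + 4*v
-8405/(-34107) + 15704/u(-2, R) = -8405/(-34107) + 15704/(16 + 4*(-2)) = -8405*(-1/34107) + 15704/(16 - 8) = 8405/34107 + 15704/8 = 8405/34107 + 15704*(⅛) = 8405/34107 + 1963 = 66960446/34107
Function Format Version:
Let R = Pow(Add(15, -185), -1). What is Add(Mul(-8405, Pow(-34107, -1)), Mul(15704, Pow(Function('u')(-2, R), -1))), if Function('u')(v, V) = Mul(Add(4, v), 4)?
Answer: Rational(66960446, 34107) ≈ 1963.2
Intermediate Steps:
R = Rational(-1, 170) (R = Pow(-170, -1) = Rational(-1, 170) ≈ -0.0058824)
Function('u')(v, V) = Add(16, Mul(4, v))
Add(Mul(-8405, Pow(-34107, -1)), Mul(15704, Pow(Function('u')(-2, R), -1))) = Add(Mul(-8405, Pow(-34107, -1)), Mul(15704, Pow(Add(16, Mul(4, -2)), -1))) = Add(Mul(-8405, Rational(-1, 34107)), Mul(15704, Pow(Add(16, -8), -1))) = Add(Rational(8405, 34107), Mul(15704, Pow(8, -1))) = Add(Rational(8405, 34107), Mul(15704, Rational(1, 8))) = Add(Rational(8405, 34107), 1963) = Rational(66960446, 34107)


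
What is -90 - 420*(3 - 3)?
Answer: -90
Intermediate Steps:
-90 - 420*(3 - 3) = -90 - 420*0 = -90 - 140*0 = -90 + 0 = -90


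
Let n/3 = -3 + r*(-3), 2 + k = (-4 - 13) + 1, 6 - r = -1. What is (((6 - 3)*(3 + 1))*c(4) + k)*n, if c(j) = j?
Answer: -2160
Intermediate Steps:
r = 7 (r = 6 - 1*(-1) = 6 + 1 = 7)
k = -18 (k = -2 + ((-4 - 13) + 1) = -2 + (-17 + 1) = -2 - 16 = -18)
n = -72 (n = 3*(-3 + 7*(-3)) = 3*(-3 - 21) = 3*(-24) = -72)
(((6 - 3)*(3 + 1))*c(4) + k)*n = (((6 - 3)*(3 + 1))*4 - 18)*(-72) = ((3*4)*4 - 18)*(-72) = (12*4 - 18)*(-72) = (48 - 18)*(-72) = 30*(-72) = -2160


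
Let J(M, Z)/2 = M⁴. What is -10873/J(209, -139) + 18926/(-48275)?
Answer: -72223267407447/184220273424550 ≈ -0.39205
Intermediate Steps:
J(M, Z) = 2*M⁴
-10873/J(209, -139) + 18926/(-48275) = -10873/(2*209⁴) + 18926/(-48275) = -10873/(2*1908029761) + 18926*(-1/48275) = -10873/3816059522 - 18926/48275 = -72223267407447/184220273424550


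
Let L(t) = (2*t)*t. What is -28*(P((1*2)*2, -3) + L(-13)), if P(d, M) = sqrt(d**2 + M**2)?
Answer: -9604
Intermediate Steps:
P(d, M) = sqrt(M**2 + d**2)
L(t) = 2*t**2
-28*(P((1*2)*2, -3) + L(-13)) = -28*(sqrt((-3)**2 + ((1*2)*2)**2) + 2*(-13)**2) = -28*(sqrt(9 + (2*2)**2) + 2*169) = -28*(sqrt(9 + 4**2) + 338) = -28*(sqrt(9 + 16) + 338) = -28*(sqrt(25) + 338) = -28*(5 + 338) = -28*343 = -9604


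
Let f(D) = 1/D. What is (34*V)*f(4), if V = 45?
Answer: 765/2 ≈ 382.50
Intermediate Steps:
(34*V)*f(4) = (34*45)/4 = 1530*(1/4) = 765/2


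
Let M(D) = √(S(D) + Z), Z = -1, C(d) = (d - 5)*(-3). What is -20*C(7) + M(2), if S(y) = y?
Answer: 121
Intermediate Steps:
C(d) = 15 - 3*d (C(d) = (-5 + d)*(-3) = 15 - 3*d)
M(D) = √(-1 + D) (M(D) = √(D - 1) = √(-1 + D))
-20*C(7) + M(2) = -20*(15 - 3*7) + √(-1 + 2) = -20*(15 - 21) + √1 = -20*(-6) + 1 = 120 + 1 = 121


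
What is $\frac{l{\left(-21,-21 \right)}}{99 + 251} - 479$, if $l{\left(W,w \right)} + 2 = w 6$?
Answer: $- \frac{83889}{175} \approx -479.37$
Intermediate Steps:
$l{\left(W,w \right)} = -2 + 6 w$ ($l{\left(W,w \right)} = -2 + w 6 = -2 + 6 w$)
$\frac{l{\left(-21,-21 \right)}}{99 + 251} - 479 = \frac{-2 + 6 \left(-21\right)}{99 + 251} - 479 = \frac{-2 - 126}{350} - 479 = \frac{1}{350} \left(-128\right) - 479 = - \frac{64}{175} - 479 = - \frac{83889}{175}$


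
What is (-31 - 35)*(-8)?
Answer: 528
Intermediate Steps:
(-31 - 35)*(-8) = -66*(-8) = 528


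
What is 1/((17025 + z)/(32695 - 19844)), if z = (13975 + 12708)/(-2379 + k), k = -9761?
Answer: 156011140/206656817 ≈ 0.75493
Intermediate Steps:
z = -26683/12140 (z = (13975 + 12708)/(-2379 - 9761) = 26683/(-12140) = 26683*(-1/12140) = -26683/12140 ≈ -2.1979)
1/((17025 + z)/(32695 - 19844)) = 1/((17025 - 26683/12140)/(32695 - 19844)) = 1/((206656817/12140)/12851) = 1/((206656817/12140)*(1/12851)) = 1/(206656817/156011140) = 156011140/206656817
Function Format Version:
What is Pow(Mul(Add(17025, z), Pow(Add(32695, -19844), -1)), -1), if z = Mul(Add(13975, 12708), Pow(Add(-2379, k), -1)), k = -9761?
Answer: Rational(156011140, 206656817) ≈ 0.75493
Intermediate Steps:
z = Rational(-26683, 12140) (z = Mul(Add(13975, 12708), Pow(Add(-2379, -9761), -1)) = Mul(26683, Pow(-12140, -1)) = Mul(26683, Rational(-1, 12140)) = Rational(-26683, 12140) ≈ -2.1979)
Pow(Mul(Add(17025, z), Pow(Add(32695, -19844), -1)), -1) = Pow(Mul(Add(17025, Rational(-26683, 12140)), Pow(Add(32695, -19844), -1)), -1) = Pow(Mul(Rational(206656817, 12140), Pow(12851, -1)), -1) = Pow(Mul(Rational(206656817, 12140), Rational(1, 12851)), -1) = Pow(Rational(206656817, 156011140), -1) = Rational(156011140, 206656817)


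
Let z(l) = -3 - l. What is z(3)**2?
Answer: 36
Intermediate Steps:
z(3)**2 = (-3 - 1*3)**2 = (-3 - 3)**2 = (-6)**2 = 36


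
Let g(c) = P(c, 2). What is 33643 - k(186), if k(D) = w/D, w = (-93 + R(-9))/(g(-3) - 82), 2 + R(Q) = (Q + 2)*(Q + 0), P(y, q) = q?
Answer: 15643994/465 ≈ 33643.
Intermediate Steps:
g(c) = 2
R(Q) = -2 + Q*(2 + Q) (R(Q) = -2 + (Q + 2)*(Q + 0) = -2 + (2 + Q)*Q = -2 + Q*(2 + Q))
w = ⅖ (w = (-93 + (-2 + (-9)² + 2*(-9)))/(2 - 82) = (-93 + (-2 + 81 - 18))/(-80) = (-93 + 61)*(-1/80) = -32*(-1/80) = ⅖ ≈ 0.40000)
k(D) = 2/(5*D)
33643 - k(186) = 33643 - 2/(5*186) = 33643 - 1*1/465 = 33643 - 1/465 = 15643994/465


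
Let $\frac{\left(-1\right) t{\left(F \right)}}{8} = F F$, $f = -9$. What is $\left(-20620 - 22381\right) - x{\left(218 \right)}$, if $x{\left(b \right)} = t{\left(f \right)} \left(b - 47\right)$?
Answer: $67807$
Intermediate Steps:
$t{\left(F \right)} = - 8 F^{2}$ ($t{\left(F \right)} = - 8 F F = - 8 F^{2}$)
$x{\left(b \right)} = 30456 - 648 b$ ($x{\left(b \right)} = - 8 \left(-9\right)^{2} \left(b - 47\right) = \left(-8\right) 81 \left(-47 + b\right) = - 648 \left(-47 + b\right) = 30456 - 648 b$)
$\left(-20620 - 22381\right) - x{\left(218 \right)} = \left(-20620 - 22381\right) - \left(30456 - 141264\right) = -43001 - -110808 = -43001 + 110808 = 67807$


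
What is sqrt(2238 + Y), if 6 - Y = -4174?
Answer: sqrt(6418) ≈ 80.112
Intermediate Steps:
Y = 4180 (Y = 6 - 1*(-4174) = 6 + 4174 = 4180)
sqrt(2238 + Y) = sqrt(2238 + 4180) = sqrt(6418)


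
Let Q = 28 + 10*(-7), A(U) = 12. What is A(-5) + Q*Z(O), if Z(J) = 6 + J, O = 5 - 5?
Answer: -240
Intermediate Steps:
O = 0
Q = -42 (Q = 28 - 70 = -42)
A(-5) + Q*Z(O) = 12 - 42*(6 + 0) = 12 - 42*6 = 12 - 252 = -240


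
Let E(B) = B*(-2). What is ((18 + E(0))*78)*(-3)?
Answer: -4212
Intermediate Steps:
E(B) = -2*B
((18 + E(0))*78)*(-3) = ((18 - 2*0)*78)*(-3) = ((18 + 0)*78)*(-3) = (18*78)*(-3) = 1404*(-3) = -4212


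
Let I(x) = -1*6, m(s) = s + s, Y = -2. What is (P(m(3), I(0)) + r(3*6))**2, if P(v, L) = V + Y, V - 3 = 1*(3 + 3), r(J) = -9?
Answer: 4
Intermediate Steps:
m(s) = 2*s
V = 9 (V = 3 + 1*(3 + 3) = 3 + 1*6 = 3 + 6 = 9)
I(x) = -6
P(v, L) = 7 (P(v, L) = 9 - 2 = 7)
(P(m(3), I(0)) + r(3*6))**2 = (7 - 9)**2 = (-2)**2 = 4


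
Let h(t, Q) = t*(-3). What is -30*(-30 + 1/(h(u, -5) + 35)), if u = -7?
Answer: 25185/28 ≈ 899.46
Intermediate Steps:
h(t, Q) = -3*t
-30*(-30 + 1/(h(u, -5) + 35)) = -30*(-30 + 1/(-3*(-7) + 35)) = -30*(-30 + 1/(21 + 35)) = -30*(-30 + 1/56) = -30*(-1679/56) = 25185/28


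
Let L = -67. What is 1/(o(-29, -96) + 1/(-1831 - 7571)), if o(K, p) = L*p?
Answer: 9402/60473663 ≈ 0.00015547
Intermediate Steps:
o(K, p) = -67*p
1/(o(-29, -96) + 1/(-1831 - 7571)) = 1/(-67*(-96) + 1/(-1831 - 7571)) = 1/(6432 + 1/(-9402)) = 1/(6432 - 1/9402) = 1/(60473663/9402) = 9402/60473663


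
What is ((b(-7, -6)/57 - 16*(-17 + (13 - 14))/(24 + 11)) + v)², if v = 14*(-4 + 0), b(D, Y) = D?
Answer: 9129611401/3980025 ≈ 2293.9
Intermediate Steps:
v = -56 (v = 14*(-4) = -56)
((b(-7, -6)/57 - 16*(-17 + (13 - 14))/(24 + 11)) + v)² = ((-7/57 - 16*(-17 + (13 - 14))/(24 + 11)) - 56)² = ((-7*1/57 - 16/(35/(-17 - 1))) - 56)² = ((-7/57 - 16/(35/(-18))) - 56)² = ((-7/57 - 16/(35*(-1/18))) - 56)² = ((-7/57 - 16/(-35/18)) - 56)² = ((-7/57 - 16*(-18/35)) - 56)² = ((-7/57 + 288/35) - 56)² = (16171/1995 - 56)² = (-95549/1995)² = 9129611401/3980025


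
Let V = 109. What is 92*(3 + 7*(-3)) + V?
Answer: -1547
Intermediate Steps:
92*(3 + 7*(-3)) + V = 92*(3 + 7*(-3)) + 109 = 92*(3 - 21) + 109 = 92*(-18) + 109 = -1656 + 109 = -1547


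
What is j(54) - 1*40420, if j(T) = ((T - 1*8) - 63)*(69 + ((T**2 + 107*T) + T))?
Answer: -190309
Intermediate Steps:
j(T) = (-71 + T)*(69 + T**2 + 108*T) (j(T) = ((T - 8) - 63)*(69 + (T**2 + 108*T)) = ((-8 + T) - 63)*(69 + T**2 + 108*T) = (-71 + T)*(69 + T**2 + 108*T))
j(54) - 1*40420 = (-4899 + 54**3 - 7599*54 + 37*54**2) - 1*40420 = (-4899 + 157464 - 410346 + 37*2916) - 40420 = (-4899 + 157464 - 410346 + 107892) - 40420 = -149889 - 40420 = -190309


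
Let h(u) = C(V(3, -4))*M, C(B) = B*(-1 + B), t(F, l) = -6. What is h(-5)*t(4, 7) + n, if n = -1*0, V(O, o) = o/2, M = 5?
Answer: -180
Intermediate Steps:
V(O, o) = o/2 (V(O, o) = o*(½) = o/2)
n = 0
h(u) = 30 (h(u) = (((½)*(-4))*(-1 + (½)*(-4)))*5 = -2*(-1 - 2)*5 = -2*(-3)*5 = 6*5 = 30)
h(-5)*t(4, 7) + n = 30*(-6) + 0 = -180 + 0 = -180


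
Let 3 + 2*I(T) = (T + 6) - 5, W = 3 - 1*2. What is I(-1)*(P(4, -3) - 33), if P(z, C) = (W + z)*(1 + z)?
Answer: 12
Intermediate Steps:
W = 1 (W = 3 - 2 = 1)
I(T) = -1 + T/2 (I(T) = -3/2 + ((T + 6) - 5)/2 = -3/2 + ((6 + T) - 5)/2 = -3/2 + (1 + T)/2 = -3/2 + (½ + T/2) = -1 + T/2)
P(z, C) = (1 + z)² (P(z, C) = (1 + z)*(1 + z) = (1 + z)²)
I(-1)*(P(4, -3) - 33) = (-1 + (½)*(-1))*((1 + 4² + 2*4) - 33) = (-1 - ½)*((1 + 16 + 8) - 33) = -3*(25 - 33)/2 = -3/2*(-8) = 12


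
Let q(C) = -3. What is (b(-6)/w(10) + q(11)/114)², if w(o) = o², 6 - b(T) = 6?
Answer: 1/1444 ≈ 0.00069252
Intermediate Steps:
b(T) = 0 (b(T) = 6 - 1*6 = 6 - 6 = 0)
(b(-6)/w(10) + q(11)/114)² = (0/(10²) - 3/114)² = (0/100 - 3*1/114)² = (0*(1/100) - 1/38)² = (0 - 1/38)² = (-1/38)² = 1/1444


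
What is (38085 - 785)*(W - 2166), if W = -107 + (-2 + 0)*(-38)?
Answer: -81948100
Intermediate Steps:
W = -31 (W = -107 - 2*(-38) = -107 + 76 = -31)
(38085 - 785)*(W - 2166) = (38085 - 785)*(-31 - 2166) = 37300*(-2197) = -81948100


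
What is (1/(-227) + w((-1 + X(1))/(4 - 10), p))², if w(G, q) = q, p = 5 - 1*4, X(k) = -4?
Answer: 51076/51529 ≈ 0.99121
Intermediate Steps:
p = 1 (p = 5 - 4 = 1)
(1/(-227) + w((-1 + X(1))/(4 - 10), p))² = (1/(-227) + 1)² = (-1/227 + 1)² = (226/227)² = 51076/51529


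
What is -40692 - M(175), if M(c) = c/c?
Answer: -40693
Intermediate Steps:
M(c) = 1
-40692 - M(175) = -40692 - 1*1 = -40692 - 1 = -40693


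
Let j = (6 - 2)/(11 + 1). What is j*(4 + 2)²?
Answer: 12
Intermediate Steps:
j = ⅓ (j = 4/12 = 4*(1/12) = ⅓ ≈ 0.33333)
j*(4 + 2)² = (4 + 2)²/3 = (⅓)*6² = (⅓)*36 = 12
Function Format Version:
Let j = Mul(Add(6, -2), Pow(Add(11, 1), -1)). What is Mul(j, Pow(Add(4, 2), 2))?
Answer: 12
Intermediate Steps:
j = Rational(1, 3) (j = Mul(4, Pow(12, -1)) = Mul(4, Rational(1, 12)) = Rational(1, 3) ≈ 0.33333)
Mul(j, Pow(Add(4, 2), 2)) = Mul(Rational(1, 3), Pow(Add(4, 2), 2)) = Mul(Rational(1, 3), Pow(6, 2)) = Mul(Rational(1, 3), 36) = 12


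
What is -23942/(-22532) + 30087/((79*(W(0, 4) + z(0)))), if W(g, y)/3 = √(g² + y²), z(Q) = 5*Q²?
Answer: 58384775/1780028 ≈ 32.800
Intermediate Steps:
W(g, y) = 3*√(g² + y²)
-23942/(-22532) + 30087/((79*(W(0, 4) + z(0)))) = -23942/(-22532) + 30087/((79*(3*√(0² + 4²) + 5*0²))) = -23942*(-1/22532) + 30087/((79*(3*√(0 + 16) + 5*0))) = 11971/11266 + 30087/((79*(3*√16 + 0))) = 11971/11266 + 30087/((79*(3*4 + 0))) = 11971/11266 + 30087/((79*(12 + 0))) = 11971/11266 + 30087/((79*12)) = 11971/11266 + 30087/948 = 11971/11266 + 30087*(1/948) = 11971/11266 + 10029/316 = 58384775/1780028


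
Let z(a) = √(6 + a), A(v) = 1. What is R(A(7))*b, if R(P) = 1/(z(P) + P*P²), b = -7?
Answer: 7/6 - 7*√7/6 ≈ -1.9200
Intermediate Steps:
R(P) = 1/(P³ + √(6 + P)) (R(P) = 1/(√(6 + P) + P*P²) = 1/(√(6 + P) + P³) = 1/(P³ + √(6 + P)))
R(A(7))*b = -7/(1³ + √(6 + 1)) = -7/(1 + √7)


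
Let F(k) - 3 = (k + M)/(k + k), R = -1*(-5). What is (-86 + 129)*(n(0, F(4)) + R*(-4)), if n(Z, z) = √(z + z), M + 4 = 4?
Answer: -860 + 43*√7 ≈ -746.23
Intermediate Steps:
M = 0 (M = -4 + 4 = 0)
R = 5
F(k) = 7/2 (F(k) = 3 + (k + 0)/(k + k) = 3 + k/((2*k)) = 3 + k*(1/(2*k)) = 3 + ½ = 7/2)
n(Z, z) = √2*√z (n(Z, z) = √(2*z) = √2*√z)
(-86 + 129)*(n(0, F(4)) + R*(-4)) = (-86 + 129)*(√2*√(7/2) + 5*(-4)) = 43*(√2*(√14/2) - 20) = 43*(√7 - 20) = 43*(-20 + √7) = -860 + 43*√7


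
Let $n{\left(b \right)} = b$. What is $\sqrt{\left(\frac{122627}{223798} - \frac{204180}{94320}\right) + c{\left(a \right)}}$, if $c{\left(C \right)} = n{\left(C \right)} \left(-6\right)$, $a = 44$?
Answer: $\frac{i \sqrt{92550877893969}}{590286} \approx 16.298 i$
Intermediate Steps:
$c{\left(C \right)} = - 6 C$ ($c{\left(C \right)} = C \left(-6\right) = - 6 C$)
$\sqrt{\left(\frac{122627}{223798} - \frac{204180}{94320}\right) + c{\left(a \right)}} = \sqrt{\left(\frac{122627}{223798} - \frac{204180}{94320}\right) - 264} = \sqrt{\left(122627 \cdot \frac{1}{223798} - \frac{3403}{1572}\right) - 264} = \sqrt{\left(\frac{823}{1502} - \frac{3403}{1572}\right) - 264} = \sqrt{- \frac{1908775}{1180572} - 264} = \sqrt{- \frac{313579783}{1180572}} = \frac{i \sqrt{92550877893969}}{590286}$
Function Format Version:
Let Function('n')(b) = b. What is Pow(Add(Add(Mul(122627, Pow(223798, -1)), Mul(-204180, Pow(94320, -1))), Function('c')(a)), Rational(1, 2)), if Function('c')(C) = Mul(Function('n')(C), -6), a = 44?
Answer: Mul(Rational(1, 590286), I, Pow(92550877893969, Rational(1, 2))) ≈ Mul(16.298, I)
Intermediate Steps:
Function('c')(C) = Mul(-6, C) (Function('c')(C) = Mul(C, -6) = Mul(-6, C))
Pow(Add(Add(Mul(122627, Pow(223798, -1)), Mul(-204180, Pow(94320, -1))), Function('c')(a)), Rational(1, 2)) = Pow(Add(Add(Mul(122627, Pow(223798, -1)), Mul(-204180, Pow(94320, -1))), Mul(-6, 44)), Rational(1, 2)) = Pow(Add(Add(Mul(122627, Rational(1, 223798)), Mul(-204180, Rational(1, 94320))), -264), Rational(1, 2)) = Pow(Add(Add(Rational(823, 1502), Rational(-3403, 1572)), -264), Rational(1, 2)) = Pow(Add(Rational(-1908775, 1180572), -264), Rational(1, 2)) = Pow(Rational(-313579783, 1180572), Rational(1, 2)) = Mul(Rational(1, 590286), I, Pow(92550877893969, Rational(1, 2)))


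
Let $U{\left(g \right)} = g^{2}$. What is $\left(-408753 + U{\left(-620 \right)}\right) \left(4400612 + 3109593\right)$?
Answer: $-182896022365$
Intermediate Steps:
$\left(-408753 + U{\left(-620 \right)}\right) \left(4400612 + 3109593\right) = \left(-408753 + \left(-620\right)^{2}\right) \left(4400612 + 3109593\right) = \left(-408753 + 384400\right) 7510205 = \left(-24353\right) 7510205 = -182896022365$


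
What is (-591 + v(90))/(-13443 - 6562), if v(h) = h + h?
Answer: 411/20005 ≈ 0.020545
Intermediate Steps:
v(h) = 2*h
(-591 + v(90))/(-13443 - 6562) = (-591 + 2*90)/(-13443 - 6562) = (-591 + 180)/(-20005) = -411*(-1/20005) = 411/20005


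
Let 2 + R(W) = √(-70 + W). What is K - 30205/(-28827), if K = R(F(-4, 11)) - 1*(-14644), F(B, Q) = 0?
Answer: 422115139/28827 + I*√70 ≈ 14643.0 + 8.3666*I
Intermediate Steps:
R(W) = -2 + √(-70 + W)
K = 14642 + I*√70 (K = (-2 + √(-70 + 0)) - 1*(-14644) = (-2 + √(-70)) + 14644 = (-2 + I*√70) + 14644 = 14642 + I*√70 ≈ 14642.0 + 8.3666*I)
K - 30205/(-28827) = (14642 + I*√70) - 30205/(-28827) = (14642 + I*√70) - 30205*(-1/28827) = (14642 + I*√70) + 30205/28827 = 422115139/28827 + I*√70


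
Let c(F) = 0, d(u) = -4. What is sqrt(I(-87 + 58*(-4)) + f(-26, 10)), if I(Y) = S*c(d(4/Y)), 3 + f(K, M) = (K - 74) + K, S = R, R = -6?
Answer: I*sqrt(129) ≈ 11.358*I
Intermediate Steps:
S = -6
f(K, M) = -77 + 2*K (f(K, M) = -3 + ((K - 74) + K) = -3 + ((-74 + K) + K) = -3 + (-74 + 2*K) = -77 + 2*K)
I(Y) = 0 (I(Y) = -6*0 = 0)
sqrt(I(-87 + 58*(-4)) + f(-26, 10)) = sqrt(0 + (-77 + 2*(-26))) = sqrt(0 + (-77 - 52)) = sqrt(0 - 129) = sqrt(-129) = I*sqrt(129)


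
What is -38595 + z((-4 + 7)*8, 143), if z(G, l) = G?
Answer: -38571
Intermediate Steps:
-38595 + z((-4 + 7)*8, 143) = -38595 + (-4 + 7)*8 = -38595 + 3*8 = -38595 + 24 = -38571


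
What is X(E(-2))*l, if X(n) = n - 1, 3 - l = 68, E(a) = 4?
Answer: -195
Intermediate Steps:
l = -65 (l = 3 - 1*68 = 3 - 68 = -65)
X(n) = -1 + n
X(E(-2))*l = (-1 + 4)*(-65) = 3*(-65) = -195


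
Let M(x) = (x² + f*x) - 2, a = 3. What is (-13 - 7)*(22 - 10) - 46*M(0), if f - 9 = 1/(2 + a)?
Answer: -148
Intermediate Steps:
f = 46/5 (f = 9 + 1/(2 + 3) = 9 + 1/5 = 9 + ⅕ = 46/5 ≈ 9.2000)
M(x) = -2 + x² + 46*x/5 (M(x) = (x² + 46*x/5) - 2 = -2 + x² + 46*x/5)
(-13 - 7)*(22 - 10) - 46*M(0) = (-13 - 7)*(22 - 10) - 46*(-2 + 0² + (46/5)*0) = -20*12 - 46*(-2 + 0 + 0) = -240 - 46*(-2) = -240 + 92 = -148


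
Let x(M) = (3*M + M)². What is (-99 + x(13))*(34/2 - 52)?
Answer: -91175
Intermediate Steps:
x(M) = 16*M² (x(M) = (4*M)² = 16*M²)
(-99 + x(13))*(34/2 - 52) = (-99 + 16*13²)*(34/2 - 52) = (-99 + 16*169)*(34*(½) - 52) = (-99 + 2704)*(17 - 52) = 2605*(-35) = -91175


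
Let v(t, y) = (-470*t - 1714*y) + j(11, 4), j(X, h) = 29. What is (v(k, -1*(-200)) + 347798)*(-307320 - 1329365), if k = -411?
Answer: -324386056945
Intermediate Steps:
v(t, y) = 29 - 1714*y - 470*t (v(t, y) = (-470*t - 1714*y) + 29 = (-1714*y - 470*t) + 29 = 29 - 1714*y - 470*t)
(v(k, -1*(-200)) + 347798)*(-307320 - 1329365) = ((29 - (-1714)*(-200) - 470*(-411)) + 347798)*(-307320 - 1329365) = ((29 - 1714*200 + 193170) + 347798)*(-1636685) = ((29 - 342800 + 193170) + 347798)*(-1636685) = (-149601 + 347798)*(-1636685) = 198197*(-1636685) = -324386056945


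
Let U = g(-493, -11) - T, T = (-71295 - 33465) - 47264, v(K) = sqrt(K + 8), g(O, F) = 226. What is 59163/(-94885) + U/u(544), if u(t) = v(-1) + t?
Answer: 2613749064191/9359741055 - 50750*sqrt(7)/98643 ≈ 277.89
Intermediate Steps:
v(K) = sqrt(8 + K)
T = -152024 (T = -104760 - 47264 = -152024)
U = 152250 (U = 226 - 1*(-152024) = 226 + 152024 = 152250)
u(t) = t + sqrt(7) (u(t) = sqrt(8 - 1) + t = sqrt(7) + t = t + sqrt(7))
59163/(-94885) + U/u(544) = 59163/(-94885) + 152250/(544 + sqrt(7)) = 59163*(-1/94885) + 152250/(544 + sqrt(7)) = -59163/94885 + 152250/(544 + sqrt(7))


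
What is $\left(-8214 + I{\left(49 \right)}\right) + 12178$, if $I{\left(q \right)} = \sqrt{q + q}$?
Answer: $3964 + 7 \sqrt{2} \approx 3973.9$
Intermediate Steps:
$I{\left(q \right)} = \sqrt{2} \sqrt{q}$ ($I{\left(q \right)} = \sqrt{2 q} = \sqrt{2} \sqrt{q}$)
$\left(-8214 + I{\left(49 \right)}\right) + 12178 = \left(-8214 + \sqrt{2} \sqrt{49}\right) + 12178 = \left(-8214 + \sqrt{2} \cdot 7\right) + 12178 = \left(-8214 + 7 \sqrt{2}\right) + 12178 = 3964 + 7 \sqrt{2}$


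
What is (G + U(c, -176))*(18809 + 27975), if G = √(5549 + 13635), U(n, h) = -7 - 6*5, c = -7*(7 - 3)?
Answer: -1731008 + 187136*√1199 ≈ 4.7489e+6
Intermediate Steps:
c = -28 (c = -7*4 = -28)
U(n, h) = -37 (U(n, h) = -7 - 30 = -37)
G = 4*√1199 (G = √19184 = 4*√1199 ≈ 138.51)
(G + U(c, -176))*(18809 + 27975) = (4*√1199 - 37)*(18809 + 27975) = (-37 + 4*√1199)*46784 = -1731008 + 187136*√1199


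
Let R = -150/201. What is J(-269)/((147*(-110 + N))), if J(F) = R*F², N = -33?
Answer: 3618050/1408407 ≈ 2.5689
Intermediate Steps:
R = -50/67 (R = -150*1/201 = -50/67 ≈ -0.74627)
J(F) = -50*F²/67
J(-269)/((147*(-110 + N))) = (-50/67*(-269)²)/((147*(-110 - 33))) = (-50/67*72361)/((147*(-143))) = -3618050/67/(-21021) = -3618050/67*(-1/21021) = 3618050/1408407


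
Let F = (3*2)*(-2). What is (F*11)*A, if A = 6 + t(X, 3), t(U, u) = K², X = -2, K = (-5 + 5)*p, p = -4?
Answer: -792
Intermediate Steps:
K = 0 (K = (-5 + 5)*(-4) = 0*(-4) = 0)
t(U, u) = 0 (t(U, u) = 0² = 0)
F = -12 (F = 6*(-2) = -12)
A = 6 (A = 6 + 0 = 6)
(F*11)*A = -12*11*6 = -132*6 = -792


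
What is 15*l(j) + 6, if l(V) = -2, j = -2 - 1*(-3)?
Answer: -24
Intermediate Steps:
j = 1 (j = -2 + 3 = 1)
15*l(j) + 6 = 15*(-2) + 6 = -30 + 6 = -24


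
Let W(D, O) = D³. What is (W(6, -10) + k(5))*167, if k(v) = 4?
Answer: 36740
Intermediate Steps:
(W(6, -10) + k(5))*167 = (6³ + 4)*167 = (216 + 4)*167 = 220*167 = 36740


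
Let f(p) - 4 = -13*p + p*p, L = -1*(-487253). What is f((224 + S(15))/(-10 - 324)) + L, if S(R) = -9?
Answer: 54357421647/111556 ≈ 4.8727e+5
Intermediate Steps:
L = 487253
f(p) = 4 + p² - 13*p (f(p) = 4 + (-13*p + p*p) = 4 + (-13*p + p²) = 4 + (p² - 13*p) = 4 + p² - 13*p)
f((224 + S(15))/(-10 - 324)) + L = (4 + ((224 - 9)/(-10 - 324))² - 13*(224 - 9)/(-10 - 324)) + 487253 = (4 + (215/(-334))² - 2795/(-334)) + 487253 = (4 + (215*(-1/334))² - 2795*(-1)/334) + 487253 = (4 + (-215/334)² - 13*(-215/334)) + 487253 = (4 + 46225/111556 + 2795/334) + 487253 = 1425979/111556 + 487253 = 54357421647/111556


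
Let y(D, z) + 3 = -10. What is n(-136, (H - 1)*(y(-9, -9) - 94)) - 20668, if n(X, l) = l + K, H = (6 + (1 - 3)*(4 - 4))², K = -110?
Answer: -24523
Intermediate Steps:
y(D, z) = -13 (y(D, z) = -3 - 10 = -13)
H = 36 (H = (6 - 2*0)² = (6 + 0)² = 6² = 36)
n(X, l) = -110 + l (n(X, l) = l - 110 = -110 + l)
n(-136, (H - 1)*(y(-9, -9) - 94)) - 20668 = (-110 + (36 - 1)*(-13 - 94)) - 20668 = (-110 + 35*(-107)) - 20668 = (-110 - 3745) - 20668 = -3855 - 20668 = -24523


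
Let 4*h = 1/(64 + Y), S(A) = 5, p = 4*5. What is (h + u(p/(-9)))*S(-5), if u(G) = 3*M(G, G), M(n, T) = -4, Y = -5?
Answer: -14155/236 ≈ -59.979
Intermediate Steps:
p = 20
u(G) = -12 (u(G) = 3*(-4) = -12)
h = 1/236 (h = 1/(4*(64 - 5)) = (¼)/59 = (¼)*(1/59) = 1/236 ≈ 0.0042373)
(h + u(p/(-9)))*S(-5) = (1/236 - 12)*5 = -2831/236*5 = -14155/236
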